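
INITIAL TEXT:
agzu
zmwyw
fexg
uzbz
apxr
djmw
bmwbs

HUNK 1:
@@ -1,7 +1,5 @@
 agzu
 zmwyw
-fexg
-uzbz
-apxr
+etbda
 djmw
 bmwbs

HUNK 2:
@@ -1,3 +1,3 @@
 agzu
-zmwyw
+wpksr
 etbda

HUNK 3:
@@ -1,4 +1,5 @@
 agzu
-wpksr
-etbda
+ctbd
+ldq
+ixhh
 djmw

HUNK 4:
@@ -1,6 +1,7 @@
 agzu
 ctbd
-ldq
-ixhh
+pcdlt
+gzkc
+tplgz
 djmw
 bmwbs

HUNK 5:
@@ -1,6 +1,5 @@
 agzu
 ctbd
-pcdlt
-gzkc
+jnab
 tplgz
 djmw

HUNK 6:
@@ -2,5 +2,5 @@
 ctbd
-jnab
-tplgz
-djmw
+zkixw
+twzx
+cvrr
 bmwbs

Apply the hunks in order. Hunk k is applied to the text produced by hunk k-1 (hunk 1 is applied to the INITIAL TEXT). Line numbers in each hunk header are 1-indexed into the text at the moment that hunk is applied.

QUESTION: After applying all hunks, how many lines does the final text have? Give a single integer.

Hunk 1: at line 1 remove [fexg,uzbz,apxr] add [etbda] -> 5 lines: agzu zmwyw etbda djmw bmwbs
Hunk 2: at line 1 remove [zmwyw] add [wpksr] -> 5 lines: agzu wpksr etbda djmw bmwbs
Hunk 3: at line 1 remove [wpksr,etbda] add [ctbd,ldq,ixhh] -> 6 lines: agzu ctbd ldq ixhh djmw bmwbs
Hunk 4: at line 1 remove [ldq,ixhh] add [pcdlt,gzkc,tplgz] -> 7 lines: agzu ctbd pcdlt gzkc tplgz djmw bmwbs
Hunk 5: at line 1 remove [pcdlt,gzkc] add [jnab] -> 6 lines: agzu ctbd jnab tplgz djmw bmwbs
Hunk 6: at line 2 remove [jnab,tplgz,djmw] add [zkixw,twzx,cvrr] -> 6 lines: agzu ctbd zkixw twzx cvrr bmwbs
Final line count: 6

Answer: 6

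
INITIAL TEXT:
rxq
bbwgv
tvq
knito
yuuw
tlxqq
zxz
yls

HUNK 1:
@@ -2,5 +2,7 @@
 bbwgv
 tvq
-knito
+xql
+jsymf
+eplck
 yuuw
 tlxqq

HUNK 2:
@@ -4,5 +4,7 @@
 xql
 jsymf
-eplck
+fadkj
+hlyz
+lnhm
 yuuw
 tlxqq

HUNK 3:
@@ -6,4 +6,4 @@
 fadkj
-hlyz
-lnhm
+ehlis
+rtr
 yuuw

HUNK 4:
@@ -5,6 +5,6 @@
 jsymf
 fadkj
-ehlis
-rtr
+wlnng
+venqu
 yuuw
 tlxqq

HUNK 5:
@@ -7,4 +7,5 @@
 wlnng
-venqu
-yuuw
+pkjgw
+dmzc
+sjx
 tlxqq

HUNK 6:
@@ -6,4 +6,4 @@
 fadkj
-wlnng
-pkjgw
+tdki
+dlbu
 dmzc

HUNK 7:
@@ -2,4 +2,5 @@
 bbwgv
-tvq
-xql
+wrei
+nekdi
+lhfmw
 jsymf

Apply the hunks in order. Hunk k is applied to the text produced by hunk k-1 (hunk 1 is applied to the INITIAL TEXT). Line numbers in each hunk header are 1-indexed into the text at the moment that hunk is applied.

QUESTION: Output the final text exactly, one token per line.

Hunk 1: at line 2 remove [knito] add [xql,jsymf,eplck] -> 10 lines: rxq bbwgv tvq xql jsymf eplck yuuw tlxqq zxz yls
Hunk 2: at line 4 remove [eplck] add [fadkj,hlyz,lnhm] -> 12 lines: rxq bbwgv tvq xql jsymf fadkj hlyz lnhm yuuw tlxqq zxz yls
Hunk 3: at line 6 remove [hlyz,lnhm] add [ehlis,rtr] -> 12 lines: rxq bbwgv tvq xql jsymf fadkj ehlis rtr yuuw tlxqq zxz yls
Hunk 4: at line 5 remove [ehlis,rtr] add [wlnng,venqu] -> 12 lines: rxq bbwgv tvq xql jsymf fadkj wlnng venqu yuuw tlxqq zxz yls
Hunk 5: at line 7 remove [venqu,yuuw] add [pkjgw,dmzc,sjx] -> 13 lines: rxq bbwgv tvq xql jsymf fadkj wlnng pkjgw dmzc sjx tlxqq zxz yls
Hunk 6: at line 6 remove [wlnng,pkjgw] add [tdki,dlbu] -> 13 lines: rxq bbwgv tvq xql jsymf fadkj tdki dlbu dmzc sjx tlxqq zxz yls
Hunk 7: at line 2 remove [tvq,xql] add [wrei,nekdi,lhfmw] -> 14 lines: rxq bbwgv wrei nekdi lhfmw jsymf fadkj tdki dlbu dmzc sjx tlxqq zxz yls

Answer: rxq
bbwgv
wrei
nekdi
lhfmw
jsymf
fadkj
tdki
dlbu
dmzc
sjx
tlxqq
zxz
yls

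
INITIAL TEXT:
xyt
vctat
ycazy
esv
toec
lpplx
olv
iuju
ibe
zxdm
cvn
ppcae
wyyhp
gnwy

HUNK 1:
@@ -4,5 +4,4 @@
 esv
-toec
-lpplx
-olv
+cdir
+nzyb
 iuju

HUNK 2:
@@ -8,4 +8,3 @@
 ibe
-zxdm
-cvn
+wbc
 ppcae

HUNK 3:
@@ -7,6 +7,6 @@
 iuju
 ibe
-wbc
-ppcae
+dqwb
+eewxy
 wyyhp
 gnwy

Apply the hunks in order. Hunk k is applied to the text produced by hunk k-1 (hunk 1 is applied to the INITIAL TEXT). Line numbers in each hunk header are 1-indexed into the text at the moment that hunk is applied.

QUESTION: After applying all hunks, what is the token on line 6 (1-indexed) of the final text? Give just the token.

Answer: nzyb

Derivation:
Hunk 1: at line 4 remove [toec,lpplx,olv] add [cdir,nzyb] -> 13 lines: xyt vctat ycazy esv cdir nzyb iuju ibe zxdm cvn ppcae wyyhp gnwy
Hunk 2: at line 8 remove [zxdm,cvn] add [wbc] -> 12 lines: xyt vctat ycazy esv cdir nzyb iuju ibe wbc ppcae wyyhp gnwy
Hunk 3: at line 7 remove [wbc,ppcae] add [dqwb,eewxy] -> 12 lines: xyt vctat ycazy esv cdir nzyb iuju ibe dqwb eewxy wyyhp gnwy
Final line 6: nzyb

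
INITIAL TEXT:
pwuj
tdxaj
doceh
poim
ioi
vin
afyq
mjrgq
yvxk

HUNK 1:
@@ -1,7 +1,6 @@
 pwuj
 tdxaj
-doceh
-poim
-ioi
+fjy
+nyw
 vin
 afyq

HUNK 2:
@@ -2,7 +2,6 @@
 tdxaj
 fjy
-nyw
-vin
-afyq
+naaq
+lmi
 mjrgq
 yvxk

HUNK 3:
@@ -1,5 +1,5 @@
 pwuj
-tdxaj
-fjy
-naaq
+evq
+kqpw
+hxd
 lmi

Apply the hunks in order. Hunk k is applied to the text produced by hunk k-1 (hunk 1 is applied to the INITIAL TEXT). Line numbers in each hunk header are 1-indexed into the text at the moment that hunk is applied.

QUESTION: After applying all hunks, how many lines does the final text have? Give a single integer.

Answer: 7

Derivation:
Hunk 1: at line 1 remove [doceh,poim,ioi] add [fjy,nyw] -> 8 lines: pwuj tdxaj fjy nyw vin afyq mjrgq yvxk
Hunk 2: at line 2 remove [nyw,vin,afyq] add [naaq,lmi] -> 7 lines: pwuj tdxaj fjy naaq lmi mjrgq yvxk
Hunk 3: at line 1 remove [tdxaj,fjy,naaq] add [evq,kqpw,hxd] -> 7 lines: pwuj evq kqpw hxd lmi mjrgq yvxk
Final line count: 7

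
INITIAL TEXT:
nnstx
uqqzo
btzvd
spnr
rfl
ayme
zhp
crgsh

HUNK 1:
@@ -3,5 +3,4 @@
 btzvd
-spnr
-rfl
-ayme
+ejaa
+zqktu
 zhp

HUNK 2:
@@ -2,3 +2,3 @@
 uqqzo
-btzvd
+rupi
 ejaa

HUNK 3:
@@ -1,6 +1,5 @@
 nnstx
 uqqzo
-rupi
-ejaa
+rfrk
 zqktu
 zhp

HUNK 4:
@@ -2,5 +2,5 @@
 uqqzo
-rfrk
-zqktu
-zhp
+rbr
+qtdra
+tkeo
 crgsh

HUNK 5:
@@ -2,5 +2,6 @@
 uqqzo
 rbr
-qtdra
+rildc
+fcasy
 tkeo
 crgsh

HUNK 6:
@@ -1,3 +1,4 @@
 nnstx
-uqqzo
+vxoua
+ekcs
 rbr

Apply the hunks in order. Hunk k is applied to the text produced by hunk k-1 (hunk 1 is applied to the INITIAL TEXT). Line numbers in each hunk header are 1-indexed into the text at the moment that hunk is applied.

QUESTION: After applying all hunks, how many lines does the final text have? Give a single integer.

Answer: 8

Derivation:
Hunk 1: at line 3 remove [spnr,rfl,ayme] add [ejaa,zqktu] -> 7 lines: nnstx uqqzo btzvd ejaa zqktu zhp crgsh
Hunk 2: at line 2 remove [btzvd] add [rupi] -> 7 lines: nnstx uqqzo rupi ejaa zqktu zhp crgsh
Hunk 3: at line 1 remove [rupi,ejaa] add [rfrk] -> 6 lines: nnstx uqqzo rfrk zqktu zhp crgsh
Hunk 4: at line 2 remove [rfrk,zqktu,zhp] add [rbr,qtdra,tkeo] -> 6 lines: nnstx uqqzo rbr qtdra tkeo crgsh
Hunk 5: at line 2 remove [qtdra] add [rildc,fcasy] -> 7 lines: nnstx uqqzo rbr rildc fcasy tkeo crgsh
Hunk 6: at line 1 remove [uqqzo] add [vxoua,ekcs] -> 8 lines: nnstx vxoua ekcs rbr rildc fcasy tkeo crgsh
Final line count: 8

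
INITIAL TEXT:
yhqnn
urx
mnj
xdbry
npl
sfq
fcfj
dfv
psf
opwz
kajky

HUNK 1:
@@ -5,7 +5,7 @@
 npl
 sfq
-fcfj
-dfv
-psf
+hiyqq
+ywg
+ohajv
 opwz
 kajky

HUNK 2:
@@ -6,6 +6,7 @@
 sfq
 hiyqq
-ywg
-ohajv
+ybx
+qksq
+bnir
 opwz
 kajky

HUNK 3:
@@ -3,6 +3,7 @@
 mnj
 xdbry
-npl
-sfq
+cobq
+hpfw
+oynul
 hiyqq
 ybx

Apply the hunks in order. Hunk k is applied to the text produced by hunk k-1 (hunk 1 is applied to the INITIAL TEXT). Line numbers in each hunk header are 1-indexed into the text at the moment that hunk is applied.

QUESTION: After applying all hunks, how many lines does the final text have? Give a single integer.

Answer: 13

Derivation:
Hunk 1: at line 5 remove [fcfj,dfv,psf] add [hiyqq,ywg,ohajv] -> 11 lines: yhqnn urx mnj xdbry npl sfq hiyqq ywg ohajv opwz kajky
Hunk 2: at line 6 remove [ywg,ohajv] add [ybx,qksq,bnir] -> 12 lines: yhqnn urx mnj xdbry npl sfq hiyqq ybx qksq bnir opwz kajky
Hunk 3: at line 3 remove [npl,sfq] add [cobq,hpfw,oynul] -> 13 lines: yhqnn urx mnj xdbry cobq hpfw oynul hiyqq ybx qksq bnir opwz kajky
Final line count: 13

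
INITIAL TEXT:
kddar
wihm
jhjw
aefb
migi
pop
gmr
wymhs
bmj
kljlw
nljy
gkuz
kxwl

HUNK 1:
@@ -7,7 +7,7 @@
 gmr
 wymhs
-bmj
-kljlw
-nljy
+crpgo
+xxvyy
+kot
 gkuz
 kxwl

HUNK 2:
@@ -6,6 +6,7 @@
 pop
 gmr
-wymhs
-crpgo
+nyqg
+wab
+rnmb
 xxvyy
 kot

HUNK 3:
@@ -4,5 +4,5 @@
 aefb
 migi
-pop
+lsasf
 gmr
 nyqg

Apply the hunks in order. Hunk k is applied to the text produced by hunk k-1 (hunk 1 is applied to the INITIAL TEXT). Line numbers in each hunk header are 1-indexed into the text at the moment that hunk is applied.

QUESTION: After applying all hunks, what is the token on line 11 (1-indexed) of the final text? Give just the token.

Answer: xxvyy

Derivation:
Hunk 1: at line 7 remove [bmj,kljlw,nljy] add [crpgo,xxvyy,kot] -> 13 lines: kddar wihm jhjw aefb migi pop gmr wymhs crpgo xxvyy kot gkuz kxwl
Hunk 2: at line 6 remove [wymhs,crpgo] add [nyqg,wab,rnmb] -> 14 lines: kddar wihm jhjw aefb migi pop gmr nyqg wab rnmb xxvyy kot gkuz kxwl
Hunk 3: at line 4 remove [pop] add [lsasf] -> 14 lines: kddar wihm jhjw aefb migi lsasf gmr nyqg wab rnmb xxvyy kot gkuz kxwl
Final line 11: xxvyy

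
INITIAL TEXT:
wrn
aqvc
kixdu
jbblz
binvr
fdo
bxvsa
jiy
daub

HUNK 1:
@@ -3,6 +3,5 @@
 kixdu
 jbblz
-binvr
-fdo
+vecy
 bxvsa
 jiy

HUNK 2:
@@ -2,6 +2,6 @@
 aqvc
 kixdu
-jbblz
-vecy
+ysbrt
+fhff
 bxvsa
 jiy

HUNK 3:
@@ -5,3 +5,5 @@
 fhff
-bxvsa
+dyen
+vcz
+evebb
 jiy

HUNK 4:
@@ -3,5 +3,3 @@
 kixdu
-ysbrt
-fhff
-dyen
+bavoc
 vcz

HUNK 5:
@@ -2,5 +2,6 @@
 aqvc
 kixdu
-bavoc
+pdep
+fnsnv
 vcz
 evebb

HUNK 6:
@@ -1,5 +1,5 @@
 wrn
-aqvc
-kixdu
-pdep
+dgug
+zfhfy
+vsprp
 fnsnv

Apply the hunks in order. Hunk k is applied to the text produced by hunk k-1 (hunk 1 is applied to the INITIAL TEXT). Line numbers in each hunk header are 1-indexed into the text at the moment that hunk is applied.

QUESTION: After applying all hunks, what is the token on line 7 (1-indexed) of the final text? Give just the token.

Answer: evebb

Derivation:
Hunk 1: at line 3 remove [binvr,fdo] add [vecy] -> 8 lines: wrn aqvc kixdu jbblz vecy bxvsa jiy daub
Hunk 2: at line 2 remove [jbblz,vecy] add [ysbrt,fhff] -> 8 lines: wrn aqvc kixdu ysbrt fhff bxvsa jiy daub
Hunk 3: at line 5 remove [bxvsa] add [dyen,vcz,evebb] -> 10 lines: wrn aqvc kixdu ysbrt fhff dyen vcz evebb jiy daub
Hunk 4: at line 3 remove [ysbrt,fhff,dyen] add [bavoc] -> 8 lines: wrn aqvc kixdu bavoc vcz evebb jiy daub
Hunk 5: at line 2 remove [bavoc] add [pdep,fnsnv] -> 9 lines: wrn aqvc kixdu pdep fnsnv vcz evebb jiy daub
Hunk 6: at line 1 remove [aqvc,kixdu,pdep] add [dgug,zfhfy,vsprp] -> 9 lines: wrn dgug zfhfy vsprp fnsnv vcz evebb jiy daub
Final line 7: evebb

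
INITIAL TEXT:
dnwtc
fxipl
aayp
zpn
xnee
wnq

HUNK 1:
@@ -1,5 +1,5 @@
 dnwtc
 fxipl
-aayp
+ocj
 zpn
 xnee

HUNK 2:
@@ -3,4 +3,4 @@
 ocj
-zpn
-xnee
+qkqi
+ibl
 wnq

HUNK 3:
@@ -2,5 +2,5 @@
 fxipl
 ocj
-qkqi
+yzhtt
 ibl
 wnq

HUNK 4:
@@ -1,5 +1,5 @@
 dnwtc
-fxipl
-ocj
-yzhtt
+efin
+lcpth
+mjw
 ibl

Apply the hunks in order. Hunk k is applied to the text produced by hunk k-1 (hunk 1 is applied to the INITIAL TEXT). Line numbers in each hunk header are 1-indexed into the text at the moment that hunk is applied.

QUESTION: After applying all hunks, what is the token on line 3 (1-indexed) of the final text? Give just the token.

Hunk 1: at line 1 remove [aayp] add [ocj] -> 6 lines: dnwtc fxipl ocj zpn xnee wnq
Hunk 2: at line 3 remove [zpn,xnee] add [qkqi,ibl] -> 6 lines: dnwtc fxipl ocj qkqi ibl wnq
Hunk 3: at line 2 remove [qkqi] add [yzhtt] -> 6 lines: dnwtc fxipl ocj yzhtt ibl wnq
Hunk 4: at line 1 remove [fxipl,ocj,yzhtt] add [efin,lcpth,mjw] -> 6 lines: dnwtc efin lcpth mjw ibl wnq
Final line 3: lcpth

Answer: lcpth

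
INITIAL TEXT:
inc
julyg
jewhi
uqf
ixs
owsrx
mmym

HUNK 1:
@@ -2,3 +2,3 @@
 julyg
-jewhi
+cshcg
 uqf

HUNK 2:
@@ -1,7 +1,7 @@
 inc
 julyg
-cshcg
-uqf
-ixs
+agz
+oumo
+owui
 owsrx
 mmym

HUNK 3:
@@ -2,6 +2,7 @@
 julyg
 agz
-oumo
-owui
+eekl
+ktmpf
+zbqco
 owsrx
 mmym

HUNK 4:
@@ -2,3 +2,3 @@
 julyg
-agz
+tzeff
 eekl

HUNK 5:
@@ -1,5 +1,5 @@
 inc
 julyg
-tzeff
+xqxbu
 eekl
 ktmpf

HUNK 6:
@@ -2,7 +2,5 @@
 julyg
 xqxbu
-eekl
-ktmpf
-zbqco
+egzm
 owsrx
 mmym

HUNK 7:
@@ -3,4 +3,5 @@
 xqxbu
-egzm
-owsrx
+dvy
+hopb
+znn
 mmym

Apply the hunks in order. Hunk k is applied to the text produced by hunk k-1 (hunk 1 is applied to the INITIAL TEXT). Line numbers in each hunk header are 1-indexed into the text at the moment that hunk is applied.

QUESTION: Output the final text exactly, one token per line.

Hunk 1: at line 2 remove [jewhi] add [cshcg] -> 7 lines: inc julyg cshcg uqf ixs owsrx mmym
Hunk 2: at line 1 remove [cshcg,uqf,ixs] add [agz,oumo,owui] -> 7 lines: inc julyg agz oumo owui owsrx mmym
Hunk 3: at line 2 remove [oumo,owui] add [eekl,ktmpf,zbqco] -> 8 lines: inc julyg agz eekl ktmpf zbqco owsrx mmym
Hunk 4: at line 2 remove [agz] add [tzeff] -> 8 lines: inc julyg tzeff eekl ktmpf zbqco owsrx mmym
Hunk 5: at line 1 remove [tzeff] add [xqxbu] -> 8 lines: inc julyg xqxbu eekl ktmpf zbqco owsrx mmym
Hunk 6: at line 2 remove [eekl,ktmpf,zbqco] add [egzm] -> 6 lines: inc julyg xqxbu egzm owsrx mmym
Hunk 7: at line 3 remove [egzm,owsrx] add [dvy,hopb,znn] -> 7 lines: inc julyg xqxbu dvy hopb znn mmym

Answer: inc
julyg
xqxbu
dvy
hopb
znn
mmym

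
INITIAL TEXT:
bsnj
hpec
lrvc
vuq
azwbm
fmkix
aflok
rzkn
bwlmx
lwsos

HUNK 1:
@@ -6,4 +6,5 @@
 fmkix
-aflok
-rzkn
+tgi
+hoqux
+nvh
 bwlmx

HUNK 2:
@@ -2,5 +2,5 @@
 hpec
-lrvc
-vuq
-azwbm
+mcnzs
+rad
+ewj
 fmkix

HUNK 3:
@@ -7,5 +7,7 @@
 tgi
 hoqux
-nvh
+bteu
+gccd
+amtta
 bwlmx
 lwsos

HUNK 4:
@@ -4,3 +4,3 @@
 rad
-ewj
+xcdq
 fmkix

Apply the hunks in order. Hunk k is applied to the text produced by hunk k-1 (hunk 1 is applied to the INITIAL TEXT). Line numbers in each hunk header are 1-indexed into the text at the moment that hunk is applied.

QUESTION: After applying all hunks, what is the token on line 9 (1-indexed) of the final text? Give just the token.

Hunk 1: at line 6 remove [aflok,rzkn] add [tgi,hoqux,nvh] -> 11 lines: bsnj hpec lrvc vuq azwbm fmkix tgi hoqux nvh bwlmx lwsos
Hunk 2: at line 2 remove [lrvc,vuq,azwbm] add [mcnzs,rad,ewj] -> 11 lines: bsnj hpec mcnzs rad ewj fmkix tgi hoqux nvh bwlmx lwsos
Hunk 3: at line 7 remove [nvh] add [bteu,gccd,amtta] -> 13 lines: bsnj hpec mcnzs rad ewj fmkix tgi hoqux bteu gccd amtta bwlmx lwsos
Hunk 4: at line 4 remove [ewj] add [xcdq] -> 13 lines: bsnj hpec mcnzs rad xcdq fmkix tgi hoqux bteu gccd amtta bwlmx lwsos
Final line 9: bteu

Answer: bteu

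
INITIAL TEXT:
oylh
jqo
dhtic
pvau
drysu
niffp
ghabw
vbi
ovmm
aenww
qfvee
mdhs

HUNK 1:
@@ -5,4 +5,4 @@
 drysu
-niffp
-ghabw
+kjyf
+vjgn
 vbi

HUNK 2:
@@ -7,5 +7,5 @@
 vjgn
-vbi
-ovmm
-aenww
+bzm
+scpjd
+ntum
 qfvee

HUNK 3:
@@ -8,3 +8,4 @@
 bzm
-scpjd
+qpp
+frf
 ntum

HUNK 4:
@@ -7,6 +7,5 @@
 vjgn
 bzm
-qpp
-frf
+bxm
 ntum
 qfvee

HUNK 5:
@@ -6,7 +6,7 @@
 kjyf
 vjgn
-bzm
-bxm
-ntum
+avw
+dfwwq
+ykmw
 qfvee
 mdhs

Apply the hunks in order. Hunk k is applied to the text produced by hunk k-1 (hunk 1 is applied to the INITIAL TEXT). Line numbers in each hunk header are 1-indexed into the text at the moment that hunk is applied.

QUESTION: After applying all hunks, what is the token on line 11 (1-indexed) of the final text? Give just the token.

Answer: qfvee

Derivation:
Hunk 1: at line 5 remove [niffp,ghabw] add [kjyf,vjgn] -> 12 lines: oylh jqo dhtic pvau drysu kjyf vjgn vbi ovmm aenww qfvee mdhs
Hunk 2: at line 7 remove [vbi,ovmm,aenww] add [bzm,scpjd,ntum] -> 12 lines: oylh jqo dhtic pvau drysu kjyf vjgn bzm scpjd ntum qfvee mdhs
Hunk 3: at line 8 remove [scpjd] add [qpp,frf] -> 13 lines: oylh jqo dhtic pvau drysu kjyf vjgn bzm qpp frf ntum qfvee mdhs
Hunk 4: at line 7 remove [qpp,frf] add [bxm] -> 12 lines: oylh jqo dhtic pvau drysu kjyf vjgn bzm bxm ntum qfvee mdhs
Hunk 5: at line 6 remove [bzm,bxm,ntum] add [avw,dfwwq,ykmw] -> 12 lines: oylh jqo dhtic pvau drysu kjyf vjgn avw dfwwq ykmw qfvee mdhs
Final line 11: qfvee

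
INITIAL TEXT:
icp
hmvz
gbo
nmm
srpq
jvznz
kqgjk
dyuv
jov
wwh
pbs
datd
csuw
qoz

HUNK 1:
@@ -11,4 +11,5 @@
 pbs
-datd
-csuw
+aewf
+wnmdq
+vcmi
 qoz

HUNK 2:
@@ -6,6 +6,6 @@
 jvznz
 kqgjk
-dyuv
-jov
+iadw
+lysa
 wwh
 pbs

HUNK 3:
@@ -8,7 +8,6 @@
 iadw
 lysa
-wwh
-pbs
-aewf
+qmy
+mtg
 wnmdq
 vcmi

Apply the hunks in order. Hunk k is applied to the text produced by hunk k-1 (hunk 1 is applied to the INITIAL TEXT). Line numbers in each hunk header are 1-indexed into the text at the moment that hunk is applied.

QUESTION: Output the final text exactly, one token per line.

Answer: icp
hmvz
gbo
nmm
srpq
jvznz
kqgjk
iadw
lysa
qmy
mtg
wnmdq
vcmi
qoz

Derivation:
Hunk 1: at line 11 remove [datd,csuw] add [aewf,wnmdq,vcmi] -> 15 lines: icp hmvz gbo nmm srpq jvznz kqgjk dyuv jov wwh pbs aewf wnmdq vcmi qoz
Hunk 2: at line 6 remove [dyuv,jov] add [iadw,lysa] -> 15 lines: icp hmvz gbo nmm srpq jvznz kqgjk iadw lysa wwh pbs aewf wnmdq vcmi qoz
Hunk 3: at line 8 remove [wwh,pbs,aewf] add [qmy,mtg] -> 14 lines: icp hmvz gbo nmm srpq jvznz kqgjk iadw lysa qmy mtg wnmdq vcmi qoz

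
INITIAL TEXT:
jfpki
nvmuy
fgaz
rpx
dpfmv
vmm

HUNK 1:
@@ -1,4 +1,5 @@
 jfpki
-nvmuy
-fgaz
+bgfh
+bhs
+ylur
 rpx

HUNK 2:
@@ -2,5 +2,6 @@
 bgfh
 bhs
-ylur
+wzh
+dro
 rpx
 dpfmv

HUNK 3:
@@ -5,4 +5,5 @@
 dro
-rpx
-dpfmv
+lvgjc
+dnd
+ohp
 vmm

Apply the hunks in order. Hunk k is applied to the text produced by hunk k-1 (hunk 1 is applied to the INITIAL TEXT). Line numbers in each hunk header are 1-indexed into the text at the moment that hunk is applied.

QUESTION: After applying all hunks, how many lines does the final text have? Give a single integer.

Answer: 9

Derivation:
Hunk 1: at line 1 remove [nvmuy,fgaz] add [bgfh,bhs,ylur] -> 7 lines: jfpki bgfh bhs ylur rpx dpfmv vmm
Hunk 2: at line 2 remove [ylur] add [wzh,dro] -> 8 lines: jfpki bgfh bhs wzh dro rpx dpfmv vmm
Hunk 3: at line 5 remove [rpx,dpfmv] add [lvgjc,dnd,ohp] -> 9 lines: jfpki bgfh bhs wzh dro lvgjc dnd ohp vmm
Final line count: 9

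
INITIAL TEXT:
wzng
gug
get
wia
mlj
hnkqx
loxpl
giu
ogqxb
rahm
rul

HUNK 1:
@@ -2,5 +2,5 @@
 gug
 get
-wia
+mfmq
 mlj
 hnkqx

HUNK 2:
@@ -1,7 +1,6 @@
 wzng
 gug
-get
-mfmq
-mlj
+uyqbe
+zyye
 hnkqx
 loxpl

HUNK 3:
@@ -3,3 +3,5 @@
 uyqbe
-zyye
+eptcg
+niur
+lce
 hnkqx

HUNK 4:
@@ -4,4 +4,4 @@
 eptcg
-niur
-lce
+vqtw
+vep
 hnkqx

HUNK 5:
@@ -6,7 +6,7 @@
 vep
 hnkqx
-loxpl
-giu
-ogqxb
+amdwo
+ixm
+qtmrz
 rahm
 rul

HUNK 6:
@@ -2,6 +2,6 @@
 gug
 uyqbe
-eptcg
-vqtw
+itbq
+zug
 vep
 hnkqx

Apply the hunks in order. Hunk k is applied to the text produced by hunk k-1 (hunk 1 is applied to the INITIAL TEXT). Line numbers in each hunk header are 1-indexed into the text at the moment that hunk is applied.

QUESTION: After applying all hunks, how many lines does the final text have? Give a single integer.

Hunk 1: at line 2 remove [wia] add [mfmq] -> 11 lines: wzng gug get mfmq mlj hnkqx loxpl giu ogqxb rahm rul
Hunk 2: at line 1 remove [get,mfmq,mlj] add [uyqbe,zyye] -> 10 lines: wzng gug uyqbe zyye hnkqx loxpl giu ogqxb rahm rul
Hunk 3: at line 3 remove [zyye] add [eptcg,niur,lce] -> 12 lines: wzng gug uyqbe eptcg niur lce hnkqx loxpl giu ogqxb rahm rul
Hunk 4: at line 4 remove [niur,lce] add [vqtw,vep] -> 12 lines: wzng gug uyqbe eptcg vqtw vep hnkqx loxpl giu ogqxb rahm rul
Hunk 5: at line 6 remove [loxpl,giu,ogqxb] add [amdwo,ixm,qtmrz] -> 12 lines: wzng gug uyqbe eptcg vqtw vep hnkqx amdwo ixm qtmrz rahm rul
Hunk 6: at line 2 remove [eptcg,vqtw] add [itbq,zug] -> 12 lines: wzng gug uyqbe itbq zug vep hnkqx amdwo ixm qtmrz rahm rul
Final line count: 12

Answer: 12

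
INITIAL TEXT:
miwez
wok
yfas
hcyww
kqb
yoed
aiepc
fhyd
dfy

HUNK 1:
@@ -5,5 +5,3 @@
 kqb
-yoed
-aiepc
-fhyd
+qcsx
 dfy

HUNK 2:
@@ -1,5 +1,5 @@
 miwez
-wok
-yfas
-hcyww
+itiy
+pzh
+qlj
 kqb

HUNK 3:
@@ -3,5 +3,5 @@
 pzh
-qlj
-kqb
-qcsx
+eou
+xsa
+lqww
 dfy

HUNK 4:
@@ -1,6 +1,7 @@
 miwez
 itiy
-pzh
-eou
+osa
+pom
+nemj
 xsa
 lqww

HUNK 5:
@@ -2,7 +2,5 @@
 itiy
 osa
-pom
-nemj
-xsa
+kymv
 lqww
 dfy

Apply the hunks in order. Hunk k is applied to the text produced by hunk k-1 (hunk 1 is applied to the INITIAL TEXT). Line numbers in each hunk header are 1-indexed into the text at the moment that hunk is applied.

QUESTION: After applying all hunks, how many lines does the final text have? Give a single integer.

Hunk 1: at line 5 remove [yoed,aiepc,fhyd] add [qcsx] -> 7 lines: miwez wok yfas hcyww kqb qcsx dfy
Hunk 2: at line 1 remove [wok,yfas,hcyww] add [itiy,pzh,qlj] -> 7 lines: miwez itiy pzh qlj kqb qcsx dfy
Hunk 3: at line 3 remove [qlj,kqb,qcsx] add [eou,xsa,lqww] -> 7 lines: miwez itiy pzh eou xsa lqww dfy
Hunk 4: at line 1 remove [pzh,eou] add [osa,pom,nemj] -> 8 lines: miwez itiy osa pom nemj xsa lqww dfy
Hunk 5: at line 2 remove [pom,nemj,xsa] add [kymv] -> 6 lines: miwez itiy osa kymv lqww dfy
Final line count: 6

Answer: 6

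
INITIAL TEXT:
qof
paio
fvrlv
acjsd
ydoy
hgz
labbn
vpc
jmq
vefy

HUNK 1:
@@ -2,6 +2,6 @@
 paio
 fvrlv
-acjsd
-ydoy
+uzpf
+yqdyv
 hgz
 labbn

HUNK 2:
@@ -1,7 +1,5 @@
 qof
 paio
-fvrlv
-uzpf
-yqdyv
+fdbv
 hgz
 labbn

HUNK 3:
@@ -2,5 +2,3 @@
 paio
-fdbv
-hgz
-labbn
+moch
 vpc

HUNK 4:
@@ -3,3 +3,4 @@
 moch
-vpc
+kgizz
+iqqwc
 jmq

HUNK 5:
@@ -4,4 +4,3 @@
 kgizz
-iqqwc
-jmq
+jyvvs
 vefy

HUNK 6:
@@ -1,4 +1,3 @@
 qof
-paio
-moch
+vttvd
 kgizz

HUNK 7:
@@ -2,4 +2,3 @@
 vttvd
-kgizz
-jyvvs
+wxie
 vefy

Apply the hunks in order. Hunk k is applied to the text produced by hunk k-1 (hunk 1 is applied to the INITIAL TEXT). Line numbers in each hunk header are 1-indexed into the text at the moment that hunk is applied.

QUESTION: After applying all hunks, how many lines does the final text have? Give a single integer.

Hunk 1: at line 2 remove [acjsd,ydoy] add [uzpf,yqdyv] -> 10 lines: qof paio fvrlv uzpf yqdyv hgz labbn vpc jmq vefy
Hunk 2: at line 1 remove [fvrlv,uzpf,yqdyv] add [fdbv] -> 8 lines: qof paio fdbv hgz labbn vpc jmq vefy
Hunk 3: at line 2 remove [fdbv,hgz,labbn] add [moch] -> 6 lines: qof paio moch vpc jmq vefy
Hunk 4: at line 3 remove [vpc] add [kgizz,iqqwc] -> 7 lines: qof paio moch kgizz iqqwc jmq vefy
Hunk 5: at line 4 remove [iqqwc,jmq] add [jyvvs] -> 6 lines: qof paio moch kgizz jyvvs vefy
Hunk 6: at line 1 remove [paio,moch] add [vttvd] -> 5 lines: qof vttvd kgizz jyvvs vefy
Hunk 7: at line 2 remove [kgizz,jyvvs] add [wxie] -> 4 lines: qof vttvd wxie vefy
Final line count: 4

Answer: 4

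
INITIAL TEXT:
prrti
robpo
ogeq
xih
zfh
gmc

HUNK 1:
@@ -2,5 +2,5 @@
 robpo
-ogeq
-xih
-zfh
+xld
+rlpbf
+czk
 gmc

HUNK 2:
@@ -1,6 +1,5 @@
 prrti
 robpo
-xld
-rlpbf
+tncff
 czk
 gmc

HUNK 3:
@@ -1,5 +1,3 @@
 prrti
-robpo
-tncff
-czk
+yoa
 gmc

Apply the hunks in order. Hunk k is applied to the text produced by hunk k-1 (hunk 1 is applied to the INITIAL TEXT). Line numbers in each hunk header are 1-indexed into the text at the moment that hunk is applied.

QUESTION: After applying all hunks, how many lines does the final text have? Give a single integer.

Answer: 3

Derivation:
Hunk 1: at line 2 remove [ogeq,xih,zfh] add [xld,rlpbf,czk] -> 6 lines: prrti robpo xld rlpbf czk gmc
Hunk 2: at line 1 remove [xld,rlpbf] add [tncff] -> 5 lines: prrti robpo tncff czk gmc
Hunk 3: at line 1 remove [robpo,tncff,czk] add [yoa] -> 3 lines: prrti yoa gmc
Final line count: 3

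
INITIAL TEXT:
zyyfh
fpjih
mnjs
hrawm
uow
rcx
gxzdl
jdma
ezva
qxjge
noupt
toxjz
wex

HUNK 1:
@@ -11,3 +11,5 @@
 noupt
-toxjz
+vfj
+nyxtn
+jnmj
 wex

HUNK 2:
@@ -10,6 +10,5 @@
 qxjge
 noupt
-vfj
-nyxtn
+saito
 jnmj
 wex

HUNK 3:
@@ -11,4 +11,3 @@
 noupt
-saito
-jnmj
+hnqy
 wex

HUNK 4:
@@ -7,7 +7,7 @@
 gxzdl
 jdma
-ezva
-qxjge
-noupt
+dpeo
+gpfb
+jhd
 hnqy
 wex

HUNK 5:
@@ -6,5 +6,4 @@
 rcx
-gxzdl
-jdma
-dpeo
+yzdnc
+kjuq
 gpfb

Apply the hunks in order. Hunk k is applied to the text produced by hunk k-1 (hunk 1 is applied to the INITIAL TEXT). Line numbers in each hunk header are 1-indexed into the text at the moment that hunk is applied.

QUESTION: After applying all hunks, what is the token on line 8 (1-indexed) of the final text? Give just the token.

Answer: kjuq

Derivation:
Hunk 1: at line 11 remove [toxjz] add [vfj,nyxtn,jnmj] -> 15 lines: zyyfh fpjih mnjs hrawm uow rcx gxzdl jdma ezva qxjge noupt vfj nyxtn jnmj wex
Hunk 2: at line 10 remove [vfj,nyxtn] add [saito] -> 14 lines: zyyfh fpjih mnjs hrawm uow rcx gxzdl jdma ezva qxjge noupt saito jnmj wex
Hunk 3: at line 11 remove [saito,jnmj] add [hnqy] -> 13 lines: zyyfh fpjih mnjs hrawm uow rcx gxzdl jdma ezva qxjge noupt hnqy wex
Hunk 4: at line 7 remove [ezva,qxjge,noupt] add [dpeo,gpfb,jhd] -> 13 lines: zyyfh fpjih mnjs hrawm uow rcx gxzdl jdma dpeo gpfb jhd hnqy wex
Hunk 5: at line 6 remove [gxzdl,jdma,dpeo] add [yzdnc,kjuq] -> 12 lines: zyyfh fpjih mnjs hrawm uow rcx yzdnc kjuq gpfb jhd hnqy wex
Final line 8: kjuq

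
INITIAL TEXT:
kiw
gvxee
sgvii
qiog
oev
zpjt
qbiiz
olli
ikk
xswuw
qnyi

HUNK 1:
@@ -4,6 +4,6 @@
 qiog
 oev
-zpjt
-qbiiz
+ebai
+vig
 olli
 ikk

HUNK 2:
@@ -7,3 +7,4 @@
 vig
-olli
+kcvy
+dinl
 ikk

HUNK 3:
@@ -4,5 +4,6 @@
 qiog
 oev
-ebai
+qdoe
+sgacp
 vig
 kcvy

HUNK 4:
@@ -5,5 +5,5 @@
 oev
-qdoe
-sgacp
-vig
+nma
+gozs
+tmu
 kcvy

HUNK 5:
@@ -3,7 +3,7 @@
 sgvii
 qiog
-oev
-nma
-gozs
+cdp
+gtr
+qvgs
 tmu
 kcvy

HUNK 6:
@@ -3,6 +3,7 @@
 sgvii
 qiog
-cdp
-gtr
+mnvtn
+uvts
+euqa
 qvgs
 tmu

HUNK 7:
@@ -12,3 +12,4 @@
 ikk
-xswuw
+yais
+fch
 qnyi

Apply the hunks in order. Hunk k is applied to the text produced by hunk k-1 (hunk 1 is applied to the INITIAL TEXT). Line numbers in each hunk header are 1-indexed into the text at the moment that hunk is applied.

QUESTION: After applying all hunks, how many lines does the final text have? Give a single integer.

Answer: 15

Derivation:
Hunk 1: at line 4 remove [zpjt,qbiiz] add [ebai,vig] -> 11 lines: kiw gvxee sgvii qiog oev ebai vig olli ikk xswuw qnyi
Hunk 2: at line 7 remove [olli] add [kcvy,dinl] -> 12 lines: kiw gvxee sgvii qiog oev ebai vig kcvy dinl ikk xswuw qnyi
Hunk 3: at line 4 remove [ebai] add [qdoe,sgacp] -> 13 lines: kiw gvxee sgvii qiog oev qdoe sgacp vig kcvy dinl ikk xswuw qnyi
Hunk 4: at line 5 remove [qdoe,sgacp,vig] add [nma,gozs,tmu] -> 13 lines: kiw gvxee sgvii qiog oev nma gozs tmu kcvy dinl ikk xswuw qnyi
Hunk 5: at line 3 remove [oev,nma,gozs] add [cdp,gtr,qvgs] -> 13 lines: kiw gvxee sgvii qiog cdp gtr qvgs tmu kcvy dinl ikk xswuw qnyi
Hunk 6: at line 3 remove [cdp,gtr] add [mnvtn,uvts,euqa] -> 14 lines: kiw gvxee sgvii qiog mnvtn uvts euqa qvgs tmu kcvy dinl ikk xswuw qnyi
Hunk 7: at line 12 remove [xswuw] add [yais,fch] -> 15 lines: kiw gvxee sgvii qiog mnvtn uvts euqa qvgs tmu kcvy dinl ikk yais fch qnyi
Final line count: 15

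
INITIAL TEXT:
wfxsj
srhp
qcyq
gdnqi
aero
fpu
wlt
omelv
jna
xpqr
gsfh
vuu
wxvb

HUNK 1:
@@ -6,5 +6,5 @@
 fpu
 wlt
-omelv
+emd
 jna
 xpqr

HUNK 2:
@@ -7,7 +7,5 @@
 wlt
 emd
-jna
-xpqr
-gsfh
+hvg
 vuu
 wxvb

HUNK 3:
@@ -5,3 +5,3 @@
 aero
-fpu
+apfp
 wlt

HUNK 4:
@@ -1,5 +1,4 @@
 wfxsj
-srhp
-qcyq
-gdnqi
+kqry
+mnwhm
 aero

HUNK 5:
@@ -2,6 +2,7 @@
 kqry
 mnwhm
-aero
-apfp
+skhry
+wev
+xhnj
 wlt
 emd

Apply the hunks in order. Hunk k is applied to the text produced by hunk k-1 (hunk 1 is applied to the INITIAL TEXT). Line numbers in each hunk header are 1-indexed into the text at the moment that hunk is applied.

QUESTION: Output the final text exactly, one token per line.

Answer: wfxsj
kqry
mnwhm
skhry
wev
xhnj
wlt
emd
hvg
vuu
wxvb

Derivation:
Hunk 1: at line 6 remove [omelv] add [emd] -> 13 lines: wfxsj srhp qcyq gdnqi aero fpu wlt emd jna xpqr gsfh vuu wxvb
Hunk 2: at line 7 remove [jna,xpqr,gsfh] add [hvg] -> 11 lines: wfxsj srhp qcyq gdnqi aero fpu wlt emd hvg vuu wxvb
Hunk 3: at line 5 remove [fpu] add [apfp] -> 11 lines: wfxsj srhp qcyq gdnqi aero apfp wlt emd hvg vuu wxvb
Hunk 4: at line 1 remove [srhp,qcyq,gdnqi] add [kqry,mnwhm] -> 10 lines: wfxsj kqry mnwhm aero apfp wlt emd hvg vuu wxvb
Hunk 5: at line 2 remove [aero,apfp] add [skhry,wev,xhnj] -> 11 lines: wfxsj kqry mnwhm skhry wev xhnj wlt emd hvg vuu wxvb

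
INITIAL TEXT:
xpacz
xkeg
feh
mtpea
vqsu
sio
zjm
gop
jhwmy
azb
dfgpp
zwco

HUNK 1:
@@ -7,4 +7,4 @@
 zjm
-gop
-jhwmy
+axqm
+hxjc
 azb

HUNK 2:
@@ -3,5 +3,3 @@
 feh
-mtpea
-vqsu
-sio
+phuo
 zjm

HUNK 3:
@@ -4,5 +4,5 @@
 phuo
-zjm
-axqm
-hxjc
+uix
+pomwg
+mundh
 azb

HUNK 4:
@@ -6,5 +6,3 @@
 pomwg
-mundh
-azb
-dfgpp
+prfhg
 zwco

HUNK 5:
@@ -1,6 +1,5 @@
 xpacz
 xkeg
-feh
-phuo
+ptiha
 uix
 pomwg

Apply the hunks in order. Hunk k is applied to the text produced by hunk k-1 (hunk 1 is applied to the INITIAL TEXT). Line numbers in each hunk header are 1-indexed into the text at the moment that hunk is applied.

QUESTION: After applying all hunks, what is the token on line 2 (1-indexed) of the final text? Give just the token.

Answer: xkeg

Derivation:
Hunk 1: at line 7 remove [gop,jhwmy] add [axqm,hxjc] -> 12 lines: xpacz xkeg feh mtpea vqsu sio zjm axqm hxjc azb dfgpp zwco
Hunk 2: at line 3 remove [mtpea,vqsu,sio] add [phuo] -> 10 lines: xpacz xkeg feh phuo zjm axqm hxjc azb dfgpp zwco
Hunk 3: at line 4 remove [zjm,axqm,hxjc] add [uix,pomwg,mundh] -> 10 lines: xpacz xkeg feh phuo uix pomwg mundh azb dfgpp zwco
Hunk 4: at line 6 remove [mundh,azb,dfgpp] add [prfhg] -> 8 lines: xpacz xkeg feh phuo uix pomwg prfhg zwco
Hunk 5: at line 1 remove [feh,phuo] add [ptiha] -> 7 lines: xpacz xkeg ptiha uix pomwg prfhg zwco
Final line 2: xkeg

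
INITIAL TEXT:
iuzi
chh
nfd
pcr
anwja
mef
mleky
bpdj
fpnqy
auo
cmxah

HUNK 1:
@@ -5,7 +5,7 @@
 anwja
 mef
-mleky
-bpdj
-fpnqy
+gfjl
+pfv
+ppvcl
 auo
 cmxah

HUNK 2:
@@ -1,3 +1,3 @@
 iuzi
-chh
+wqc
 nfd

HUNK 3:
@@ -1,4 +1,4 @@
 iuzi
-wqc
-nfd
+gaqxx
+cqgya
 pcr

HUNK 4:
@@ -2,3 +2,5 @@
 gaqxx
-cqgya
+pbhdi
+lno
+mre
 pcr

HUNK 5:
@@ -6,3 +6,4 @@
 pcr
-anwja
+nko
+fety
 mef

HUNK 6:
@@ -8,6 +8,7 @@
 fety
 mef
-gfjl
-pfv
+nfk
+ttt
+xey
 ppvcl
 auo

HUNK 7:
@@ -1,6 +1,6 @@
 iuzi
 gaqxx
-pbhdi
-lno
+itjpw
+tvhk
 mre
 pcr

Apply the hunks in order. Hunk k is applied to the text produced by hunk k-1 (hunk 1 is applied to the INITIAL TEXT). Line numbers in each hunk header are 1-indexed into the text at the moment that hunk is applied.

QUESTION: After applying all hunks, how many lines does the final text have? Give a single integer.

Answer: 15

Derivation:
Hunk 1: at line 5 remove [mleky,bpdj,fpnqy] add [gfjl,pfv,ppvcl] -> 11 lines: iuzi chh nfd pcr anwja mef gfjl pfv ppvcl auo cmxah
Hunk 2: at line 1 remove [chh] add [wqc] -> 11 lines: iuzi wqc nfd pcr anwja mef gfjl pfv ppvcl auo cmxah
Hunk 3: at line 1 remove [wqc,nfd] add [gaqxx,cqgya] -> 11 lines: iuzi gaqxx cqgya pcr anwja mef gfjl pfv ppvcl auo cmxah
Hunk 4: at line 2 remove [cqgya] add [pbhdi,lno,mre] -> 13 lines: iuzi gaqxx pbhdi lno mre pcr anwja mef gfjl pfv ppvcl auo cmxah
Hunk 5: at line 6 remove [anwja] add [nko,fety] -> 14 lines: iuzi gaqxx pbhdi lno mre pcr nko fety mef gfjl pfv ppvcl auo cmxah
Hunk 6: at line 8 remove [gfjl,pfv] add [nfk,ttt,xey] -> 15 lines: iuzi gaqxx pbhdi lno mre pcr nko fety mef nfk ttt xey ppvcl auo cmxah
Hunk 7: at line 1 remove [pbhdi,lno] add [itjpw,tvhk] -> 15 lines: iuzi gaqxx itjpw tvhk mre pcr nko fety mef nfk ttt xey ppvcl auo cmxah
Final line count: 15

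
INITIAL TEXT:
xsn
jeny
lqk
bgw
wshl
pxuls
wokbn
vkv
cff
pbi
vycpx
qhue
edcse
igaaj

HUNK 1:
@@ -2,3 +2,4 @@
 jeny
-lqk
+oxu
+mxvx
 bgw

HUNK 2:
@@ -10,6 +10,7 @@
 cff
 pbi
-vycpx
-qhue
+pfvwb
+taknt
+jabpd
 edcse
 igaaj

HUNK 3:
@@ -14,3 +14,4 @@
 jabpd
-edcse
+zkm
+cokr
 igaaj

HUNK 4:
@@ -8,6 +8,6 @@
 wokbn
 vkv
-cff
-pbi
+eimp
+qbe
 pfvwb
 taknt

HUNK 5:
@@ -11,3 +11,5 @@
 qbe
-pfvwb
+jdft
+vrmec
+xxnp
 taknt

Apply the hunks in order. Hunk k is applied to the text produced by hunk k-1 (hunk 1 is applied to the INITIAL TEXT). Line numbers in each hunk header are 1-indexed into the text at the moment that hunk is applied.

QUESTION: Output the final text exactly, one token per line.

Hunk 1: at line 2 remove [lqk] add [oxu,mxvx] -> 15 lines: xsn jeny oxu mxvx bgw wshl pxuls wokbn vkv cff pbi vycpx qhue edcse igaaj
Hunk 2: at line 10 remove [vycpx,qhue] add [pfvwb,taknt,jabpd] -> 16 lines: xsn jeny oxu mxvx bgw wshl pxuls wokbn vkv cff pbi pfvwb taknt jabpd edcse igaaj
Hunk 3: at line 14 remove [edcse] add [zkm,cokr] -> 17 lines: xsn jeny oxu mxvx bgw wshl pxuls wokbn vkv cff pbi pfvwb taknt jabpd zkm cokr igaaj
Hunk 4: at line 8 remove [cff,pbi] add [eimp,qbe] -> 17 lines: xsn jeny oxu mxvx bgw wshl pxuls wokbn vkv eimp qbe pfvwb taknt jabpd zkm cokr igaaj
Hunk 5: at line 11 remove [pfvwb] add [jdft,vrmec,xxnp] -> 19 lines: xsn jeny oxu mxvx bgw wshl pxuls wokbn vkv eimp qbe jdft vrmec xxnp taknt jabpd zkm cokr igaaj

Answer: xsn
jeny
oxu
mxvx
bgw
wshl
pxuls
wokbn
vkv
eimp
qbe
jdft
vrmec
xxnp
taknt
jabpd
zkm
cokr
igaaj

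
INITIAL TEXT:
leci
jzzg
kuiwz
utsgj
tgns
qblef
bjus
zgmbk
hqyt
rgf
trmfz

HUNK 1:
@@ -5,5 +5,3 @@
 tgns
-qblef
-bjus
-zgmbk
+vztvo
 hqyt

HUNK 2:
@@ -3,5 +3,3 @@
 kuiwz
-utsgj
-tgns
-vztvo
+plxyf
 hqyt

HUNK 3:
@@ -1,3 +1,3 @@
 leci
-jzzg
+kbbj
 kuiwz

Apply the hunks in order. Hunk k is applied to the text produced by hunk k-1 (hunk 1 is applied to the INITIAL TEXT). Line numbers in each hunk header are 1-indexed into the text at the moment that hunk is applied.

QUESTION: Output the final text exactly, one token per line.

Answer: leci
kbbj
kuiwz
plxyf
hqyt
rgf
trmfz

Derivation:
Hunk 1: at line 5 remove [qblef,bjus,zgmbk] add [vztvo] -> 9 lines: leci jzzg kuiwz utsgj tgns vztvo hqyt rgf trmfz
Hunk 2: at line 3 remove [utsgj,tgns,vztvo] add [plxyf] -> 7 lines: leci jzzg kuiwz plxyf hqyt rgf trmfz
Hunk 3: at line 1 remove [jzzg] add [kbbj] -> 7 lines: leci kbbj kuiwz plxyf hqyt rgf trmfz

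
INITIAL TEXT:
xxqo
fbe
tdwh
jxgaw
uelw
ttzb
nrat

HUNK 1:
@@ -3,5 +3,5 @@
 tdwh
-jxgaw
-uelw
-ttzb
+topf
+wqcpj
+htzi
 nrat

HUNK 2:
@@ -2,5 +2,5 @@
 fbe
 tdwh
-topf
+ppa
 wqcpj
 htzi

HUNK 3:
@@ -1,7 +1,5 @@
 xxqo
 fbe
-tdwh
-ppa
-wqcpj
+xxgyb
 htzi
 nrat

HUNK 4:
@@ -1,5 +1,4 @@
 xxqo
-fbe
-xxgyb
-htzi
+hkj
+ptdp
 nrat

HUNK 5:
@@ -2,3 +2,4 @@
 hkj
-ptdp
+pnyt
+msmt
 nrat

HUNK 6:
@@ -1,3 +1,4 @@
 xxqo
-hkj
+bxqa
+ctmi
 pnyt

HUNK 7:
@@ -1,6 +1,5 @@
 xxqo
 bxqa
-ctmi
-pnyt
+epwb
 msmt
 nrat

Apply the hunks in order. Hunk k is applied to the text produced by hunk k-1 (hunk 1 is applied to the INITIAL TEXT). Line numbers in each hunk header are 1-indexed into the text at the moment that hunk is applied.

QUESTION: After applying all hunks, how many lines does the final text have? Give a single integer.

Answer: 5

Derivation:
Hunk 1: at line 3 remove [jxgaw,uelw,ttzb] add [topf,wqcpj,htzi] -> 7 lines: xxqo fbe tdwh topf wqcpj htzi nrat
Hunk 2: at line 2 remove [topf] add [ppa] -> 7 lines: xxqo fbe tdwh ppa wqcpj htzi nrat
Hunk 3: at line 1 remove [tdwh,ppa,wqcpj] add [xxgyb] -> 5 lines: xxqo fbe xxgyb htzi nrat
Hunk 4: at line 1 remove [fbe,xxgyb,htzi] add [hkj,ptdp] -> 4 lines: xxqo hkj ptdp nrat
Hunk 5: at line 2 remove [ptdp] add [pnyt,msmt] -> 5 lines: xxqo hkj pnyt msmt nrat
Hunk 6: at line 1 remove [hkj] add [bxqa,ctmi] -> 6 lines: xxqo bxqa ctmi pnyt msmt nrat
Hunk 7: at line 1 remove [ctmi,pnyt] add [epwb] -> 5 lines: xxqo bxqa epwb msmt nrat
Final line count: 5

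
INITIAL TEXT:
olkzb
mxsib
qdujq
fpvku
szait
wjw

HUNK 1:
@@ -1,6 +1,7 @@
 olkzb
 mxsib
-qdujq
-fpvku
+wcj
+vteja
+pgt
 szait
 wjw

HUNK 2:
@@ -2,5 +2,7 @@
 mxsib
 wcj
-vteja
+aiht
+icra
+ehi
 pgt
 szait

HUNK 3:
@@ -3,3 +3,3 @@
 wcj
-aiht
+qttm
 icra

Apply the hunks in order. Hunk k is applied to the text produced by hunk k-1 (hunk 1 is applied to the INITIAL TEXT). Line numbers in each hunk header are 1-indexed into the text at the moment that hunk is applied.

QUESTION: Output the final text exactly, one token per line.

Hunk 1: at line 1 remove [qdujq,fpvku] add [wcj,vteja,pgt] -> 7 lines: olkzb mxsib wcj vteja pgt szait wjw
Hunk 2: at line 2 remove [vteja] add [aiht,icra,ehi] -> 9 lines: olkzb mxsib wcj aiht icra ehi pgt szait wjw
Hunk 3: at line 3 remove [aiht] add [qttm] -> 9 lines: olkzb mxsib wcj qttm icra ehi pgt szait wjw

Answer: olkzb
mxsib
wcj
qttm
icra
ehi
pgt
szait
wjw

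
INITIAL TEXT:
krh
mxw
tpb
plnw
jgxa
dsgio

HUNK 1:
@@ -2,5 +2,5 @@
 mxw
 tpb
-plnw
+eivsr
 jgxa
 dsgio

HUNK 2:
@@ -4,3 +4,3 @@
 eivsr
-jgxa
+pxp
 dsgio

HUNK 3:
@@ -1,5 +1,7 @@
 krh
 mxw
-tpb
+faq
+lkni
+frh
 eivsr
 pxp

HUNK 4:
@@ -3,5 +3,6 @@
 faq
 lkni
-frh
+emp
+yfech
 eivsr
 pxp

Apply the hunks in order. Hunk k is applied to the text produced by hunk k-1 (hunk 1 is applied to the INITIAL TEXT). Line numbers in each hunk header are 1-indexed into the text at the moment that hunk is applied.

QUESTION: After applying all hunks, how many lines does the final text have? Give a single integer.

Answer: 9

Derivation:
Hunk 1: at line 2 remove [plnw] add [eivsr] -> 6 lines: krh mxw tpb eivsr jgxa dsgio
Hunk 2: at line 4 remove [jgxa] add [pxp] -> 6 lines: krh mxw tpb eivsr pxp dsgio
Hunk 3: at line 1 remove [tpb] add [faq,lkni,frh] -> 8 lines: krh mxw faq lkni frh eivsr pxp dsgio
Hunk 4: at line 3 remove [frh] add [emp,yfech] -> 9 lines: krh mxw faq lkni emp yfech eivsr pxp dsgio
Final line count: 9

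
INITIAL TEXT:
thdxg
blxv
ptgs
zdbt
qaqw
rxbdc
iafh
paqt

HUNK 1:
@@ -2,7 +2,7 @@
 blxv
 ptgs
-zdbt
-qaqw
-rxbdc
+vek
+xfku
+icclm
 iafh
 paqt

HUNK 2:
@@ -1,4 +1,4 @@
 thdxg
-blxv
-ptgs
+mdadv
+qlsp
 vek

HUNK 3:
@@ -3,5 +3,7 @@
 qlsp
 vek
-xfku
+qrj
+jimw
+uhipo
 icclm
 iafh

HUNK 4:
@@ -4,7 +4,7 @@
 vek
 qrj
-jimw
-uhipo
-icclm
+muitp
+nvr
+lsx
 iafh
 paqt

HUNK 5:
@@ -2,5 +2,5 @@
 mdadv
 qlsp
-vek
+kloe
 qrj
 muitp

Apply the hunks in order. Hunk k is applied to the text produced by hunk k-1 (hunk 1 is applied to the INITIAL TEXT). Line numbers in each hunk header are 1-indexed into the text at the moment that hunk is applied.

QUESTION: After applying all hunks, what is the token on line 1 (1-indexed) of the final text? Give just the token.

Hunk 1: at line 2 remove [zdbt,qaqw,rxbdc] add [vek,xfku,icclm] -> 8 lines: thdxg blxv ptgs vek xfku icclm iafh paqt
Hunk 2: at line 1 remove [blxv,ptgs] add [mdadv,qlsp] -> 8 lines: thdxg mdadv qlsp vek xfku icclm iafh paqt
Hunk 3: at line 3 remove [xfku] add [qrj,jimw,uhipo] -> 10 lines: thdxg mdadv qlsp vek qrj jimw uhipo icclm iafh paqt
Hunk 4: at line 4 remove [jimw,uhipo,icclm] add [muitp,nvr,lsx] -> 10 lines: thdxg mdadv qlsp vek qrj muitp nvr lsx iafh paqt
Hunk 5: at line 2 remove [vek] add [kloe] -> 10 lines: thdxg mdadv qlsp kloe qrj muitp nvr lsx iafh paqt
Final line 1: thdxg

Answer: thdxg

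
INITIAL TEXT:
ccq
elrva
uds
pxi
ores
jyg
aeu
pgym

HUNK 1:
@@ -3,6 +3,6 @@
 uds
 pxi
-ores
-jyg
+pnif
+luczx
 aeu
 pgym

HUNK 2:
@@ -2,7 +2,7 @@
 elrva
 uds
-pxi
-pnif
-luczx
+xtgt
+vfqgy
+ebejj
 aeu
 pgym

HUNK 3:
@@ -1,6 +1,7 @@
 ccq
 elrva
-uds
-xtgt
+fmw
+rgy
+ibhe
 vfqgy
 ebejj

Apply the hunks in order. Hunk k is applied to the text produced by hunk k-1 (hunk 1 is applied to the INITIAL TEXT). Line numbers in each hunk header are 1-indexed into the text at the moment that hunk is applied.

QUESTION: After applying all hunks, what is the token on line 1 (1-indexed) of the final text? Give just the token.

Hunk 1: at line 3 remove [ores,jyg] add [pnif,luczx] -> 8 lines: ccq elrva uds pxi pnif luczx aeu pgym
Hunk 2: at line 2 remove [pxi,pnif,luczx] add [xtgt,vfqgy,ebejj] -> 8 lines: ccq elrva uds xtgt vfqgy ebejj aeu pgym
Hunk 3: at line 1 remove [uds,xtgt] add [fmw,rgy,ibhe] -> 9 lines: ccq elrva fmw rgy ibhe vfqgy ebejj aeu pgym
Final line 1: ccq

Answer: ccq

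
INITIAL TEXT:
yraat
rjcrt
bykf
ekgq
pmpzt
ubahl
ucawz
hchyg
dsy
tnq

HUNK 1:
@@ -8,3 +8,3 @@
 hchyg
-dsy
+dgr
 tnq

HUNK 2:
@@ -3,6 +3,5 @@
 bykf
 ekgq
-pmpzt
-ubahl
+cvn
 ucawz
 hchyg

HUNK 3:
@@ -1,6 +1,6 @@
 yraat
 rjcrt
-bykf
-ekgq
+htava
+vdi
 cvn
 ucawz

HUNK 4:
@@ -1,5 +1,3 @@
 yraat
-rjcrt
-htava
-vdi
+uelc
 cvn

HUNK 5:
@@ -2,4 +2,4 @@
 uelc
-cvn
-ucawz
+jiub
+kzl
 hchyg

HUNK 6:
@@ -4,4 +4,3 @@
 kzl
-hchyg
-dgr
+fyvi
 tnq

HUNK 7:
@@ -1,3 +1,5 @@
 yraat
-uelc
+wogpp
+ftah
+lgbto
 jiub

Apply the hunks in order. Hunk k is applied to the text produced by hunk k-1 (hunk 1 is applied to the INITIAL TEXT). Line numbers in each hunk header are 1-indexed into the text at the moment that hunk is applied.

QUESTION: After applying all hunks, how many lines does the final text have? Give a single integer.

Answer: 8

Derivation:
Hunk 1: at line 8 remove [dsy] add [dgr] -> 10 lines: yraat rjcrt bykf ekgq pmpzt ubahl ucawz hchyg dgr tnq
Hunk 2: at line 3 remove [pmpzt,ubahl] add [cvn] -> 9 lines: yraat rjcrt bykf ekgq cvn ucawz hchyg dgr tnq
Hunk 3: at line 1 remove [bykf,ekgq] add [htava,vdi] -> 9 lines: yraat rjcrt htava vdi cvn ucawz hchyg dgr tnq
Hunk 4: at line 1 remove [rjcrt,htava,vdi] add [uelc] -> 7 lines: yraat uelc cvn ucawz hchyg dgr tnq
Hunk 5: at line 2 remove [cvn,ucawz] add [jiub,kzl] -> 7 lines: yraat uelc jiub kzl hchyg dgr tnq
Hunk 6: at line 4 remove [hchyg,dgr] add [fyvi] -> 6 lines: yraat uelc jiub kzl fyvi tnq
Hunk 7: at line 1 remove [uelc] add [wogpp,ftah,lgbto] -> 8 lines: yraat wogpp ftah lgbto jiub kzl fyvi tnq
Final line count: 8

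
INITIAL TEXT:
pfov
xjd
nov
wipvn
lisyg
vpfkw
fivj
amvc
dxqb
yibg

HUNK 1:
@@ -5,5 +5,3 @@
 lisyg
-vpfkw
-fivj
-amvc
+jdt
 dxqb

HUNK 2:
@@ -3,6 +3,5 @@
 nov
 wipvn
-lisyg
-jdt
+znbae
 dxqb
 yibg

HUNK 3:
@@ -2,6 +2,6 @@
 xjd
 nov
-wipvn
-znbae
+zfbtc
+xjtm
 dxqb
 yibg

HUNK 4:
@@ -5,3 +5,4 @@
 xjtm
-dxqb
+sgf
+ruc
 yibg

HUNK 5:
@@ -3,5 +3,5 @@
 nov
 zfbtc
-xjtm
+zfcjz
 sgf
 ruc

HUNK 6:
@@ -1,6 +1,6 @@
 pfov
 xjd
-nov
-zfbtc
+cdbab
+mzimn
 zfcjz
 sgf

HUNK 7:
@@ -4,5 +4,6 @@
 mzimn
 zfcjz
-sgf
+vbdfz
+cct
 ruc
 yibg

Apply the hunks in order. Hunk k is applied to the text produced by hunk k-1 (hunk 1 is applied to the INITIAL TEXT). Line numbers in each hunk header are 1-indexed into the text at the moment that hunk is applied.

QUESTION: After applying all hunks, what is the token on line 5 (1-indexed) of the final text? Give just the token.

Hunk 1: at line 5 remove [vpfkw,fivj,amvc] add [jdt] -> 8 lines: pfov xjd nov wipvn lisyg jdt dxqb yibg
Hunk 2: at line 3 remove [lisyg,jdt] add [znbae] -> 7 lines: pfov xjd nov wipvn znbae dxqb yibg
Hunk 3: at line 2 remove [wipvn,znbae] add [zfbtc,xjtm] -> 7 lines: pfov xjd nov zfbtc xjtm dxqb yibg
Hunk 4: at line 5 remove [dxqb] add [sgf,ruc] -> 8 lines: pfov xjd nov zfbtc xjtm sgf ruc yibg
Hunk 5: at line 3 remove [xjtm] add [zfcjz] -> 8 lines: pfov xjd nov zfbtc zfcjz sgf ruc yibg
Hunk 6: at line 1 remove [nov,zfbtc] add [cdbab,mzimn] -> 8 lines: pfov xjd cdbab mzimn zfcjz sgf ruc yibg
Hunk 7: at line 4 remove [sgf] add [vbdfz,cct] -> 9 lines: pfov xjd cdbab mzimn zfcjz vbdfz cct ruc yibg
Final line 5: zfcjz

Answer: zfcjz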